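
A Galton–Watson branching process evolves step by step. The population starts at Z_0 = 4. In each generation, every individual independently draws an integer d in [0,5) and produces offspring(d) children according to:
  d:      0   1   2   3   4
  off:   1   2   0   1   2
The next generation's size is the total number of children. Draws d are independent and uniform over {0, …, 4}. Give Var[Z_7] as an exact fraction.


Outcome values over d=0..4: [1, 2, 0, 1, 2]
Σy = 6, Σy² = 10, M = 5
μ = 6/5 = 6/5,  σ² = 10/5 − (6/5)² = 14/25
V_0 = 0, E_0 = 4
V_1 = 14/25·E_0 + (6/5)²·V_0 = 56/25;  E_1 = 24/5
V_2 = 14/25·E_1 + (6/5)²·V_1 = 3696/625;  E_2 = 144/25
V_3 = 14/25·E_2 + (6/5)²·V_2 = 183456/15625;  E_3 = 864/125
V_4 = 14/25·E_3 + (6/5)²·V_3 = 8116416/390625;  E_4 = 5184/625
V_5 = 14/25·E_4 + (6/5)²·V_4 = 337550976/9765625;  E_5 = 31104/3125
V_6 = 14/25·E_5 + (6/5)²·V_5 = 13512635136/244140625;  E_6 = 186624/15625
V_7 = 14/25·E_6 + (6/5)²·V_6 = 527278864896/6103515625;  E_7 = 1119744/78125

527278864896/6103515625


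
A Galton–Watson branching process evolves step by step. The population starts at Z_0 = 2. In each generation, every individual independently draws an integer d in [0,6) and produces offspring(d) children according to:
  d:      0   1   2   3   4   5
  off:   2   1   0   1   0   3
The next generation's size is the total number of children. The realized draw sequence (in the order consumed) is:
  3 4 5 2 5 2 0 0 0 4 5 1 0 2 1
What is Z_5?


gen 0: Z_0=2, draws=[3, 4], offspring=[1, 0], Z_1=1
gen 1: Z_1=1, draws=[5], offspring=[3], Z_2=3
gen 2: Z_2=3, draws=[2, 5, 2], offspring=[0, 3, 0], Z_3=3
gen 3: Z_3=3, draws=[0, 0, 0], offspring=[2, 2, 2], Z_4=6
gen 4: Z_4=6, draws=[4, 5, 1, 0, 2, 1], offspring=[0, 3, 1, 2, 0, 1], Z_5=7

7


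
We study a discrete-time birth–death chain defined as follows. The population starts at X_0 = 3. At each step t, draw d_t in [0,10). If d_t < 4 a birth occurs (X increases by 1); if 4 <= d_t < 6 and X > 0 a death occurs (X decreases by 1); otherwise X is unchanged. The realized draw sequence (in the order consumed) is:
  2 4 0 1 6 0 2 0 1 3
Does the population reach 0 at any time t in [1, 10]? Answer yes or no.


t=0: X=3, d=2 → birth, X_1=4
t=1: X=4, d=4 → death, X_2=3
t=2: X=3, d=0 → birth, X_3=4
t=3: X=4, d=1 → birth, X_4=5
t=4: X=5, d=6 → hold, X_5=5
t=5: X=5, d=0 → birth, X_6=6
t=6: X=6, d=2 → birth, X_7=7
t=7: X=7, d=0 → birth, X_8=8
t=8: X=8, d=1 → birth, X_9=9
t=9: X=9, d=3 → birth, X_10=10

no


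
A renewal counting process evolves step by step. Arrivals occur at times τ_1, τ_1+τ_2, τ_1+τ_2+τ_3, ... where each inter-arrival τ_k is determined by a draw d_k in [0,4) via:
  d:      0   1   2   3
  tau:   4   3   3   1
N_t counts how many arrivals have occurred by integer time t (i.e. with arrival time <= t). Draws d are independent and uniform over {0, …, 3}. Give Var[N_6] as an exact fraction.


Inter-arrival values over d=0..3: [4, 3, 3, 1]
Each d has probability 1/4, so the pmf of τ is: f(1) = 1/4, f(3) = 1/2, f(4) = 1/4
Let p_n(j) = P(N_n = j), with p_0 = [1]. Condition on τ_1: p_n(0) = P(τ > n), and for j >= 1, p_n(j) = Σ_{k<=n} f(k)·p_{n−k}(j−1)
p_1 = [3/4, 1/4]  (j = 0..1)
p_2 = [3/4, 3/16, 1/16]  (j = 0..2)
p_3 = [1/4, 11/16, 3/64, 1/64]  (j = 0..3)
p_4 = [0, 11/16, 19/64, 3/256, 1/256]  (j = 0..4)
p_5 = [0, 9/16, 21/64, 27/256, 3/1024, 1/1024]  (j = 0..5)
p_6 = [0, 5/16, 17/32, 31/256, 35/1024, 3/4096, 1/4096]  (j = 0..6)
E[N_6] = Σ j·p_6(j) = 7701/4096;  E[N_6²] = Σ j²·p_6(j) = 16799/4096
Var[N_6] = 16799/4096 − (7701/4096)² = 9503303/16777216

9503303/16777216


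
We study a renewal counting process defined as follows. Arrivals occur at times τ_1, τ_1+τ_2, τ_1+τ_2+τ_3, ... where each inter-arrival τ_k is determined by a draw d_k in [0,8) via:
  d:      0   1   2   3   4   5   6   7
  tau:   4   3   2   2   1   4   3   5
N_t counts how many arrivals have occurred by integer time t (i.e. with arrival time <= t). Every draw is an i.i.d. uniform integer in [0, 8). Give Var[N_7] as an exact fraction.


Inter-arrival values over d=0..7: [4, 3, 2, 2, 1, 4, 3, 5]
Each d has probability 1/8, so the pmf of τ is: f(1) = 1/8, f(2) = 1/4, f(3) = 1/4, f(4) = 1/4, f(5) = 1/8
Let p_n(j) = P(N_n = j), with p_0 = [1]. Condition on τ_1: p_n(0) = P(τ > n), and for j >= 1, p_n(j) = Σ_{k<=n} f(k)·p_{n−k}(j−1)
p_1 = [7/8, 1/8]  (j = 0..1)
p_2 = [5/8, 23/64, 1/64]  (j = 0..2)
p_3 = [3/8, 35/64, 39/512, 1/512]  (j = 0..3)
p_4 = [1/8, 43/64, 97/512, 55/4096, 1/4096]  (j = 0..4)
p_5 = [0, 39/64, 175/512, 191/4096, 71/32768, 1/32768]  (j = 0..5)
p_6 = [0, 25/64, 249/512, 463/4096, 317/32768, 87/262144, 1/262144]  (j = 0..6)
p_7 = [0, 13/64, 141/256, 879/4096, 971/32768, 475/262144, 103/2097152, 1/2097152]  (j = 0..7)
E[N_7] = Σ j·p_7(j) = 4354473/2097152;  E[N_7²] = Σ j²·p_7(j) = 10189765/2097152
Var[N_7] = 10189765/2097152 − (4354473/2097152)² = 2408050941551/4398046511104

2408050941551/4398046511104


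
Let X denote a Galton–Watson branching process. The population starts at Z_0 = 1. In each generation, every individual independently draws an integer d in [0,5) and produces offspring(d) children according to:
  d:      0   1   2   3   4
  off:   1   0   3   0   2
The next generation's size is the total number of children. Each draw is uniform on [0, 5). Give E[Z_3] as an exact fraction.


Outcome values over d=0..4: [1, 0, 3, 0, 2]
Σy = 6, Σy² = 14, M = 5
μ = 6/5 = 6/5,  σ² = 14/5 − (6/5)² = 34/25
E[Z_0] = 1
E[Z_1] = 6/5·E[Z_0] = 6/5
E[Z_2] = 6/5·E[Z_1] = 36/25
E[Z_3] = 6/5·E[Z_2] = 216/125

216/125


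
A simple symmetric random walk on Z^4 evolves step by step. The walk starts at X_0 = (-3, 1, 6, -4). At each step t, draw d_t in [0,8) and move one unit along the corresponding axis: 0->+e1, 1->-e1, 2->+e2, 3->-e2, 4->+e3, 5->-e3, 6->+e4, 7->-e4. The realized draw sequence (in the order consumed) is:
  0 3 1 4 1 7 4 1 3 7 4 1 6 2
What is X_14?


(-6, 0, 9, -5)

t=0: X=(-3, 1, 6, -4), d=0 → +e1, X_1=(-2, 1, 6, -4)
t=1: X=(-2, 1, 6, -4), d=3 → -e2, X_2=(-2, 0, 6, -4)
t=2: X=(-2, 0, 6, -4), d=1 → -e1, X_3=(-3, 0, 6, -4)
t=3: X=(-3, 0, 6, -4), d=4 → +e3, X_4=(-3, 0, 7, -4)
t=4: X=(-3, 0, 7, -4), d=1 → -e1, X_5=(-4, 0, 7, -4)
t=5: X=(-4, 0, 7, -4), d=7 → -e4, X_6=(-4, 0, 7, -5)
t=6: X=(-4, 0, 7, -5), d=4 → +e3, X_7=(-4, 0, 8, -5)
t=7: X=(-4, 0, 8, -5), d=1 → -e1, X_8=(-5, 0, 8, -5)
t=8: X=(-5, 0, 8, -5), d=3 → -e2, X_9=(-5, -1, 8, -5)
t=9: X=(-5, -1, 8, -5), d=7 → -e4, X_10=(-5, -1, 8, -6)
t=10: X=(-5, -1, 8, -6), d=4 → +e3, X_11=(-5, -1, 9, -6)
t=11: X=(-5, -1, 9, -6), d=1 → -e1, X_12=(-6, -1, 9, -6)
t=12: X=(-6, -1, 9, -6), d=6 → +e4, X_13=(-6, -1, 9, -5)
t=13: X=(-6, -1, 9, -5), d=2 → +e2, X_14=(-6, 0, 9, -5)


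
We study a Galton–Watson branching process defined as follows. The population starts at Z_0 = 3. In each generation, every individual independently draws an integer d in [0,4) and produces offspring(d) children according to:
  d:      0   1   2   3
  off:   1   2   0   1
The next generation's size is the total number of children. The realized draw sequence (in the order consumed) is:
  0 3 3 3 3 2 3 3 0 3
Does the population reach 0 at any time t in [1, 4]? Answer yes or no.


no

gen 0: Z_0=3, draws=[0, 3, 3], offspring=[1, 1, 1], Z_1=3
gen 1: Z_1=3, draws=[3, 3, 2], offspring=[1, 1, 0], Z_2=2
gen 2: Z_2=2, draws=[3, 3], offspring=[1, 1], Z_3=2
gen 3: Z_3=2, draws=[0, 3], offspring=[1, 1], Z_4=2


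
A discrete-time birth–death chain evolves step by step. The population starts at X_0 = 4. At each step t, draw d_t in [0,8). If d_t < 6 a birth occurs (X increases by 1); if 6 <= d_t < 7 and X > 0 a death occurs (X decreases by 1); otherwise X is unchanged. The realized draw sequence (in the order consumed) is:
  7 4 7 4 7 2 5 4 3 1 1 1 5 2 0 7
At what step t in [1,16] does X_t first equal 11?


10

t=0: X=4, d=7 → hold, X_1=4
t=1: X=4, d=4 → birth, X_2=5
t=2: X=5, d=7 → hold, X_3=5
t=3: X=5, d=4 → birth, X_4=6
t=4: X=6, d=7 → hold, X_5=6
t=5: X=6, d=2 → birth, X_6=7
t=6: X=7, d=5 → birth, X_7=8
t=7: X=8, d=4 → birth, X_8=9
t=8: X=9, d=3 → birth, X_9=10
t=9: X=10, d=1 → birth, X_10=11
t=10: X=11, d=1 → birth, X_11=12
t=11: X=12, d=1 → birth, X_12=13
t=12: X=13, d=5 → birth, X_13=14
t=13: X=14, d=2 → birth, X_14=15
t=14: X=15, d=0 → birth, X_15=16
t=15: X=16, d=7 → hold, X_16=16


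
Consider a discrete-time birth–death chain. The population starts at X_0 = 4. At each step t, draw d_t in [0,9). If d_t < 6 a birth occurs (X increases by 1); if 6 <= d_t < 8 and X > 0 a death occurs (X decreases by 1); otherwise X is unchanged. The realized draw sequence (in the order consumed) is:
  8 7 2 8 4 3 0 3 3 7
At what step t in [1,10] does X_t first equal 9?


9

t=0: X=4, d=8 → hold, X_1=4
t=1: X=4, d=7 → death, X_2=3
t=2: X=3, d=2 → birth, X_3=4
t=3: X=4, d=8 → hold, X_4=4
t=4: X=4, d=4 → birth, X_5=5
t=5: X=5, d=3 → birth, X_6=6
t=6: X=6, d=0 → birth, X_7=7
t=7: X=7, d=3 → birth, X_8=8
t=8: X=8, d=3 → birth, X_9=9
t=9: X=9, d=7 → death, X_10=8


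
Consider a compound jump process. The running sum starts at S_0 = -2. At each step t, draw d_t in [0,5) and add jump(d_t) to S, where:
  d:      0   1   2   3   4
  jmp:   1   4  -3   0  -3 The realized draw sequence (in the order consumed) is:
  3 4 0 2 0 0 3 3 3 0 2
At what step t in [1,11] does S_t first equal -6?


5

t=0: S=-2, d=3, jump=0, S_1=-2
t=1: S=-2, d=4, jump=-3, S_2=-5
t=2: S=-5, d=0, jump=1, S_3=-4
t=3: S=-4, d=2, jump=-3, S_4=-7
t=4: S=-7, d=0, jump=1, S_5=-6
t=5: S=-6, d=0, jump=1, S_6=-5
t=6: S=-5, d=3, jump=0, S_7=-5
t=7: S=-5, d=3, jump=0, S_8=-5
t=8: S=-5, d=3, jump=0, S_9=-5
t=9: S=-5, d=0, jump=1, S_10=-4
t=10: S=-4, d=2, jump=-3, S_11=-7


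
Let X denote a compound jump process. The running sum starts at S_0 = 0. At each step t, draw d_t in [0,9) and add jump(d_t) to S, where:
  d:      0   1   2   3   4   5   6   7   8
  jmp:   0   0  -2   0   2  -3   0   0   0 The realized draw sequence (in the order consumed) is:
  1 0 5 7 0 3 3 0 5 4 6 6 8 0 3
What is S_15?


t=0: S=0, d=1, jump=0, S_1=0
t=1: S=0, d=0, jump=0, S_2=0
t=2: S=0, d=5, jump=-3, S_3=-3
t=3: S=-3, d=7, jump=0, S_4=-3
t=4: S=-3, d=0, jump=0, S_5=-3
t=5: S=-3, d=3, jump=0, S_6=-3
t=6: S=-3, d=3, jump=0, S_7=-3
t=7: S=-3, d=0, jump=0, S_8=-3
t=8: S=-3, d=5, jump=-3, S_9=-6
t=9: S=-6, d=4, jump=2, S_10=-4
t=10: S=-4, d=6, jump=0, S_11=-4
t=11: S=-4, d=6, jump=0, S_12=-4
t=12: S=-4, d=8, jump=0, S_13=-4
t=13: S=-4, d=0, jump=0, S_14=-4
t=14: S=-4, d=3, jump=0, S_15=-4

-4


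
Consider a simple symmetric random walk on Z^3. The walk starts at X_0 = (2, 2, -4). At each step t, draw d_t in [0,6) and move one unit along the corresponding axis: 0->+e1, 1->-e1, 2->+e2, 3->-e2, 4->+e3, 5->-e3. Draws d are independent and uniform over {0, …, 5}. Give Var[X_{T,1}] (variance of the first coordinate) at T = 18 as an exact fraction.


Outcome values over d=0..5: [1, -1, 0, 0, 0, 0]
Σy = 0, Σy² = 2, M = 6
μ = 0/6 = 0,  σ² = 2/6 − (0)² = 1/3
Independent increments: Var[X_18] = 18·σ² = 18·(1/3) = 6

6


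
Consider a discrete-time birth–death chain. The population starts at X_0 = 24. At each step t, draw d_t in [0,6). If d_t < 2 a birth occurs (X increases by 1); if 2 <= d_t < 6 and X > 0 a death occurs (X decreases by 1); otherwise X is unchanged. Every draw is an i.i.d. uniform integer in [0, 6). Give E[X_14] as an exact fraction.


X can drop by at most 1 per step and X_0 = 24 > T = 14, so X_t >= 24 − t >= 10 > 0 for every t <= 14: the floor at 0 (the 'and X > 0' condition) never binds. Hence X_14 = X_0 + Σ_{t<14} Y_t with i.i.d. increments Y_t = y(d_t) ∈ {+1, −1, 0}.
Outcome values over d=0..5: [1, 1, -1, -1, -1, -1]
Σy = -2, Σy² = 6, M = 6
μ = -2/6 = -1/3,  σ² = 6/6 − (-1/3)² = 8/9
E[X_14] = 24 + 14·(-1/3) = 58/3

58/3


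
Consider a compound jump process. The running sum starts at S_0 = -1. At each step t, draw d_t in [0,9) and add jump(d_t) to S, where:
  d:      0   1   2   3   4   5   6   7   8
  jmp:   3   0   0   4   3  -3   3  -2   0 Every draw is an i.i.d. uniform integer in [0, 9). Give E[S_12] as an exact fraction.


Outcome values over d=0..8: [3, 0, 0, 4, 3, -3, 3, -2, 0]
Σy = 8, Σy² = 56, M = 9
μ = 8/9 = 8/9,  σ² = 56/9 − (8/9)² = 440/81
E[S_12] = -1 + 12·(8/9) = 29/3

29/3


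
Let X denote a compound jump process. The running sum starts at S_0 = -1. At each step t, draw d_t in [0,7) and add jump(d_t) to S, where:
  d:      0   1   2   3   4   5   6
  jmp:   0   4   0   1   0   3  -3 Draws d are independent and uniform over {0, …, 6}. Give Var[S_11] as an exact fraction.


Outcome values over d=0..6: [0, 4, 0, 1, 0, 3, -3]
Σy = 5, Σy² = 35, M = 7
μ = 5/7 = 5/7,  σ² = 35/7 − (5/7)² = 220/49
Independent increments: Var[S_11] = 11·σ² = 11·(220/49) = 2420/49

2420/49


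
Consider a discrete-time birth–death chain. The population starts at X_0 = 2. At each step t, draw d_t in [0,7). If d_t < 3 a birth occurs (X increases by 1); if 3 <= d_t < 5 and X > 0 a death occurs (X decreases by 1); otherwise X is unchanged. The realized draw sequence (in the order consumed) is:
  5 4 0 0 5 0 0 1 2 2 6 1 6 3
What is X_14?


t=0: X=2, d=5 → hold, X_1=2
t=1: X=2, d=4 → death, X_2=1
t=2: X=1, d=0 → birth, X_3=2
t=3: X=2, d=0 → birth, X_4=3
t=4: X=3, d=5 → hold, X_5=3
t=5: X=3, d=0 → birth, X_6=4
t=6: X=4, d=0 → birth, X_7=5
t=7: X=5, d=1 → birth, X_8=6
t=8: X=6, d=2 → birth, X_9=7
t=9: X=7, d=2 → birth, X_10=8
t=10: X=8, d=6 → hold, X_11=8
t=11: X=8, d=1 → birth, X_12=9
t=12: X=9, d=6 → hold, X_13=9
t=13: X=9, d=3 → death, X_14=8

8


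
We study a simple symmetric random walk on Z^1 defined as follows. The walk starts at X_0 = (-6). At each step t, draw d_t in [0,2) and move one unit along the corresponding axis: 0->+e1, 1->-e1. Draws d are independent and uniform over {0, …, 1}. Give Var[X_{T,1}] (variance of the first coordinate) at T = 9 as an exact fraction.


Outcome values over d=0..1: [1, -1]
Σy = 0, Σy² = 2, M = 2
μ = 0/2 = 0,  σ² = 2/2 − (0)² = 1
Independent increments: Var[X_9] = 9·σ² = 9·(1) = 9

9


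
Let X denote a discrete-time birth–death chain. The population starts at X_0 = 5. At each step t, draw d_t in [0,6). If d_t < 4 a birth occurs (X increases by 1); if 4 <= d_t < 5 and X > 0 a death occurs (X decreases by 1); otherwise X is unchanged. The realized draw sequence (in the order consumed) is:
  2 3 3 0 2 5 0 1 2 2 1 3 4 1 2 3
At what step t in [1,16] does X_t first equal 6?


t=0: X=5, d=2 → birth, X_1=6
t=1: X=6, d=3 → birth, X_2=7
t=2: X=7, d=3 → birth, X_3=8
t=3: X=8, d=0 → birth, X_4=9
t=4: X=9, d=2 → birth, X_5=10
t=5: X=10, d=5 → hold, X_6=10
t=6: X=10, d=0 → birth, X_7=11
t=7: X=11, d=1 → birth, X_8=12
t=8: X=12, d=2 → birth, X_9=13
t=9: X=13, d=2 → birth, X_10=14
t=10: X=14, d=1 → birth, X_11=15
t=11: X=15, d=3 → birth, X_12=16
t=12: X=16, d=4 → death, X_13=15
t=13: X=15, d=1 → birth, X_14=16
t=14: X=16, d=2 → birth, X_15=17
t=15: X=17, d=3 → birth, X_16=18

1


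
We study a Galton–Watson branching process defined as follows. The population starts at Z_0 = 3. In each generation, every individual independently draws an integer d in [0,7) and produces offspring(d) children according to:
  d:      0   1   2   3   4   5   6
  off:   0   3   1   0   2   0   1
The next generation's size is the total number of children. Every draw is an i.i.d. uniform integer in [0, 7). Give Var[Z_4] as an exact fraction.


Outcome values over d=0..6: [0, 3, 1, 0, 2, 0, 1]
Σy = 7, Σy² = 15, M = 7
μ = 7/7 = 1,  σ² = 15/7 − (1)² = 8/7
V_0 = 0, E_0 = 3
V_1 = 8/7·E_0 + (1)²·V_0 = 24/7;  E_1 = 3
V_2 = 8/7·E_1 + (1)²·V_1 = 48/7;  E_2 = 3
V_3 = 8/7·E_2 + (1)²·V_2 = 72/7;  E_3 = 3
V_4 = 8/7·E_3 + (1)²·V_3 = 96/7;  E_4 = 3

96/7


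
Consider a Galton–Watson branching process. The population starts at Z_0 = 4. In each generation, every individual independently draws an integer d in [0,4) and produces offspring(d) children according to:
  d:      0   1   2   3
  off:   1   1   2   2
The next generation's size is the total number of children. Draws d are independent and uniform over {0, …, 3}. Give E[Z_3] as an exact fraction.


27/2

Outcome values over d=0..3: [1, 1, 2, 2]
Σy = 6, Σy² = 10, M = 4
μ = 6/4 = 3/2,  σ² = 10/4 − (3/2)² = 1/4
E[Z_0] = 4
E[Z_1] = 3/2·E[Z_0] = 6
E[Z_2] = 3/2·E[Z_1] = 9
E[Z_3] = 3/2·E[Z_2] = 27/2


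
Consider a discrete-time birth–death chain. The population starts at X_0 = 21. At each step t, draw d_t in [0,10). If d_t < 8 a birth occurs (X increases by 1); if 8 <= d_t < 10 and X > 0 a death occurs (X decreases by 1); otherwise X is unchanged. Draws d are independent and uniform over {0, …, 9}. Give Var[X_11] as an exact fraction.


X can drop by at most 1 per step and X_0 = 21 > T = 11, so X_t >= 21 − t >= 10 > 0 for every t <= 11: the floor at 0 (the 'and X > 0' condition) never binds. Hence X_11 = X_0 + Σ_{t<11} Y_t with i.i.d. increments Y_t = y(d_t) ∈ {+1, −1, 0}.
Outcome values over d=0..9: [1, 1, 1, 1, 1, 1, 1, 1, -1, -1]
Σy = 6, Σy² = 10, M = 10
μ = 6/10 = 3/5,  σ² = 10/10 − (3/5)² = 16/25
Independent increments: Var[X_11] = 11·σ² = 11·(16/25) = 176/25

176/25


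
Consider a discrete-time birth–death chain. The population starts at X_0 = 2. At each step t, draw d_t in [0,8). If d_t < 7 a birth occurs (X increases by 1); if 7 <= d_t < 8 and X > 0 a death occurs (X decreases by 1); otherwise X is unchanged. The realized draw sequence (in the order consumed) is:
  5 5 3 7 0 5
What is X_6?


6

t=0: X=2, d=5 → birth, X_1=3
t=1: X=3, d=5 → birth, X_2=4
t=2: X=4, d=3 → birth, X_3=5
t=3: X=5, d=7 → death, X_4=4
t=4: X=4, d=0 → birth, X_5=5
t=5: X=5, d=5 → birth, X_6=6


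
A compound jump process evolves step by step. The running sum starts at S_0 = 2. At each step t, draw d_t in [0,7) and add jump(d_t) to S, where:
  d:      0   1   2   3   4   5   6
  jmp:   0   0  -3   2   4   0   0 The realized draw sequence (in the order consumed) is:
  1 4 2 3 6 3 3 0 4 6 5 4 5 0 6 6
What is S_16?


t=0: S=2, d=1, jump=0, S_1=2
t=1: S=2, d=4, jump=4, S_2=6
t=2: S=6, d=2, jump=-3, S_3=3
t=3: S=3, d=3, jump=2, S_4=5
t=4: S=5, d=6, jump=0, S_5=5
t=5: S=5, d=3, jump=2, S_6=7
t=6: S=7, d=3, jump=2, S_7=9
t=7: S=9, d=0, jump=0, S_8=9
t=8: S=9, d=4, jump=4, S_9=13
t=9: S=13, d=6, jump=0, S_10=13
t=10: S=13, d=5, jump=0, S_11=13
t=11: S=13, d=4, jump=4, S_12=17
t=12: S=17, d=5, jump=0, S_13=17
t=13: S=17, d=0, jump=0, S_14=17
t=14: S=17, d=6, jump=0, S_15=17
t=15: S=17, d=6, jump=0, S_16=17

17


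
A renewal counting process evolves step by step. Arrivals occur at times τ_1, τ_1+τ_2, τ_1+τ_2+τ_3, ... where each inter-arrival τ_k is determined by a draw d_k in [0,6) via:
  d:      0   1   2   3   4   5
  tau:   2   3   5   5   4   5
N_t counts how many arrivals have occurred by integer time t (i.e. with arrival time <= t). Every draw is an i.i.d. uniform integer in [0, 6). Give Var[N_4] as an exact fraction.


395/1296

Inter-arrival values over d=0..5: [2, 3, 5, 5, 4, 5]
Each d has probability 1/6, so the pmf of τ is: f(2) = 1/6, f(3) = 1/6, f(4) = 1/6, f(5) = 1/2
Let p_n(j) = P(N_n = j), with p_0 = [1]. Condition on τ_1: p_n(0) = P(τ > n), and for j >= 1, p_n(j) = Σ_{k<=n} f(k)·p_{n−k}(j−1)
p_1 = [1]  (j = 0)
p_2 = [5/6, 1/6]  (j = 0..1)
p_3 = [2/3, 1/3]  (j = 0..1)
p_4 = [1/2, 17/36, 1/36]  (j = 0..2)
E[N_4] = Σ j·p_4(j) = 19/36;  E[N_4²] = Σ j²·p_4(j) = 7/12
Var[N_4] = 7/12 − (19/36)² = 395/1296


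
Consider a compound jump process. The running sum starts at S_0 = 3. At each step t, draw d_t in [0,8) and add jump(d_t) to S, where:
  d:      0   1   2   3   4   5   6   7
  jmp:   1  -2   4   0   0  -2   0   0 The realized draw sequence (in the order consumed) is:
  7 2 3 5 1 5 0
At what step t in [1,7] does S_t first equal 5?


4

t=0: S=3, d=7, jump=0, S_1=3
t=1: S=3, d=2, jump=4, S_2=7
t=2: S=7, d=3, jump=0, S_3=7
t=3: S=7, d=5, jump=-2, S_4=5
t=4: S=5, d=1, jump=-2, S_5=3
t=5: S=3, d=5, jump=-2, S_6=1
t=6: S=1, d=0, jump=1, S_7=2


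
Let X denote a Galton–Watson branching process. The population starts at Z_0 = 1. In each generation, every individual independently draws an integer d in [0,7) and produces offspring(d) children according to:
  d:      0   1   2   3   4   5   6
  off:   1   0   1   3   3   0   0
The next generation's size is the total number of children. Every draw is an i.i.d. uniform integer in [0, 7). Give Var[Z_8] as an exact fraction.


Outcome values over d=0..6: [1, 0, 1, 3, 3, 0, 0]
Σy = 8, Σy² = 20, M = 7
μ = 8/7 = 8/7,  σ² = 20/7 − (8/7)² = 76/49
V_0 = 0, E_0 = 1
V_1 = 76/49·E_0 + (8/7)²·V_0 = 76/49;  E_1 = 8/7
V_2 = 76/49·E_1 + (8/7)²·V_1 = 9120/2401;  E_2 = 64/49
V_3 = 76/49·E_2 + (8/7)²·V_2 = 822016/117649;  E_3 = 512/343
V_4 = 76/49·E_3 + (8/7)²·V_3 = 65955840/5764801;  E_4 = 4096/2401
V_5 = 76/49·E_4 + (8/7)²·V_4 = 4968595456/282475249;  E_5 = 32768/16807
V_6 = 76/49·E_5 + (8/7)²·V_5 = 359845724160/13841287201;  E_6 = 262144/117649
V_7 = 76/49·E_6 + (8/7)²·V_6 = 25374040784896/678223072849;  E_7 = 2097152/823543
V_8 = 76/49·E_7 + (8/7)²·V_7 = 1755197818798080/33232930569601;  E_8 = 16777216/5764801

1755197818798080/33232930569601


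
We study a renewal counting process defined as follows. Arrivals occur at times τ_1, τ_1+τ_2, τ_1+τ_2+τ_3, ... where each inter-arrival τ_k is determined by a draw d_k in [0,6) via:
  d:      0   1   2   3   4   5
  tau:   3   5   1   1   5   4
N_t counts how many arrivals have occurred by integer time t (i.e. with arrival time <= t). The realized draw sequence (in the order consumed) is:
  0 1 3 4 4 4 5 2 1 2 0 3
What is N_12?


3

draw d_1=0: τ_1=3, arrival time A_1=3
draw d_2=1: τ_2=5, arrival time A_2=8
draw d_3=3: τ_3=1, arrival time A_3=9
draw d_4=4: τ_4=5, arrival time A_4=14
draw d_5=4: τ_5=5, arrival time A_5=19
draw d_6=4: τ_6=5, arrival time A_6=24
draw d_7=5: τ_7=4, arrival time A_7=28
draw d_8=2: τ_8=1, arrival time A_8=29
draw d_9=1: τ_9=5, arrival time A_9=34
draw d_10=2: τ_10=1, arrival time A_10=35
draw d_11=0: τ_11=3, arrival time A_11=38
draw d_12=3: τ_12=1, arrival time A_12=39
N_t over t=0..12: 0:0 1:0 2:0 3:1 4:1 5:1 6:1 7:1 8:2 9:3 10:3 11:3 12:3


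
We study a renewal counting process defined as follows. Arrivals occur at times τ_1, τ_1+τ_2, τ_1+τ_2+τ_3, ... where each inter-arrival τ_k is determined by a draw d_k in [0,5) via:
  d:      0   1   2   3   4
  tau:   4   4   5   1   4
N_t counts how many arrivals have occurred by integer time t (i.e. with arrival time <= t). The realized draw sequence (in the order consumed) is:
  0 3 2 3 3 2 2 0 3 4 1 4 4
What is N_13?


draw d_1=0: τ_1=4, arrival time A_1=4
draw d_2=3: τ_2=1, arrival time A_2=5
draw d_3=2: τ_3=5, arrival time A_3=10
draw d_4=3: τ_4=1, arrival time A_4=11
draw d_5=3: τ_5=1, arrival time A_5=12
draw d_6=2: τ_6=5, arrival time A_6=17
draw d_7=2: τ_7=5, arrival time A_7=22
draw d_8=0: τ_8=4, arrival time A_8=26
draw d_9=3: τ_9=1, arrival time A_9=27
draw d_10=4: τ_10=4, arrival time A_10=31
draw d_11=1: τ_11=4, arrival time A_11=35
draw d_12=4: τ_12=4, arrival time A_12=39
draw d_13=4: τ_13=4, arrival time A_13=43
N_t over t=0..13: 0:0 1:0 2:0 3:0 4:1 5:2 6:2 7:2 8:2 9:2 10:3 11:4 12:5 13:5

5


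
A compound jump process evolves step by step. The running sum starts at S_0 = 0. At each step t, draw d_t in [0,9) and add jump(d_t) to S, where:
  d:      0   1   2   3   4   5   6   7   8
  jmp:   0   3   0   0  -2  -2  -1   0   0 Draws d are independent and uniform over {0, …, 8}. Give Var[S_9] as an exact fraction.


158/9

Outcome values over d=0..8: [0, 3, 0, 0, -2, -2, -1, 0, 0]
Σy = -2, Σy² = 18, M = 9
μ = -2/9 = -2/9,  σ² = 18/9 − (-2/9)² = 158/81
Independent increments: Var[S_9] = 9·σ² = 9·(158/81) = 158/9


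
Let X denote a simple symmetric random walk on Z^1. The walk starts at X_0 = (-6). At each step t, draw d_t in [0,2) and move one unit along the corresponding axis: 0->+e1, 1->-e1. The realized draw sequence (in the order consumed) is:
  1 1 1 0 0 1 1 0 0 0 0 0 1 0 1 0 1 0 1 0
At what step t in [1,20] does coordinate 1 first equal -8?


t=0: X=(-6), d=1 → -e1, X_1=(-7)
t=1: X=(-7), d=1 → -e1, X_2=(-8)
t=2: X=(-8), d=1 → -e1, X_3=(-9)
t=3: X=(-9), d=0 → +e1, X_4=(-8)
t=4: X=(-8), d=0 → +e1, X_5=(-7)
t=5: X=(-7), d=1 → -e1, X_6=(-8)
t=6: X=(-8), d=1 → -e1, X_7=(-9)
t=7: X=(-9), d=0 → +e1, X_8=(-8)
t=8: X=(-8), d=0 → +e1, X_9=(-7)
t=9: X=(-7), d=0 → +e1, X_10=(-6)
t=10: X=(-6), d=0 → +e1, X_11=(-5)
t=11: X=(-5), d=0 → +e1, X_12=(-4)
t=12: X=(-4), d=1 → -e1, X_13=(-5)
t=13: X=(-5), d=0 → +e1, X_14=(-4)
t=14: X=(-4), d=1 → -e1, X_15=(-5)
t=15: X=(-5), d=0 → +e1, X_16=(-4)
t=16: X=(-4), d=1 → -e1, X_17=(-5)
t=17: X=(-5), d=0 → +e1, X_18=(-4)
t=18: X=(-4), d=1 → -e1, X_19=(-5)
t=19: X=(-5), d=0 → +e1, X_20=(-4)

2


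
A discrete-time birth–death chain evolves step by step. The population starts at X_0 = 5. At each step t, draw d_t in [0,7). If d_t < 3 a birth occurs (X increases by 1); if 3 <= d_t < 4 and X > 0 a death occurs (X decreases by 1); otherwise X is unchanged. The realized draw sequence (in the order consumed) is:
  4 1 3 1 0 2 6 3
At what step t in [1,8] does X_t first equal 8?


6

t=0: X=5, d=4 → hold, X_1=5
t=1: X=5, d=1 → birth, X_2=6
t=2: X=6, d=3 → death, X_3=5
t=3: X=5, d=1 → birth, X_4=6
t=4: X=6, d=0 → birth, X_5=7
t=5: X=7, d=2 → birth, X_6=8
t=6: X=8, d=6 → hold, X_7=8
t=7: X=8, d=3 → death, X_8=7


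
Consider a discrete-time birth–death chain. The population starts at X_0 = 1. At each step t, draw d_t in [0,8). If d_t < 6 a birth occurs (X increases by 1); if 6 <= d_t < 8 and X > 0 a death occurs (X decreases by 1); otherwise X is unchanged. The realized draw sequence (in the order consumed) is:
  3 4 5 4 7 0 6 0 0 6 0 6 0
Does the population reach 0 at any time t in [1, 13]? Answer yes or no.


no

t=0: X=1, d=3 → birth, X_1=2
t=1: X=2, d=4 → birth, X_2=3
t=2: X=3, d=5 → birth, X_3=4
t=3: X=4, d=4 → birth, X_4=5
t=4: X=5, d=7 → death, X_5=4
t=5: X=4, d=0 → birth, X_6=5
t=6: X=5, d=6 → death, X_7=4
t=7: X=4, d=0 → birth, X_8=5
t=8: X=5, d=0 → birth, X_9=6
t=9: X=6, d=6 → death, X_10=5
t=10: X=5, d=0 → birth, X_11=6
t=11: X=6, d=6 → death, X_12=5
t=12: X=5, d=0 → birth, X_13=6


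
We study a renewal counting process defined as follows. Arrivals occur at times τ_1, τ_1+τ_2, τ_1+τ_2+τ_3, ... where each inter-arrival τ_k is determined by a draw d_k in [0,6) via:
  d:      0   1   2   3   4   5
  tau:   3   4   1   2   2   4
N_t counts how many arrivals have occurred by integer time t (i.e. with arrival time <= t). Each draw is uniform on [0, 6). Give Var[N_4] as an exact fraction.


Inter-arrival values over d=0..5: [3, 4, 1, 2, 2, 4]
Each d has probability 1/6, so the pmf of τ is: f(1) = 1/6, f(2) = 1/3, f(3) = 1/6, f(4) = 1/3
Let p_n(j) = P(N_n = j), with p_0 = [1]. Condition on τ_1: p_n(0) = P(τ > n), and for j >= 1, p_n(j) = Σ_{k<=n} f(k)·p_{n−k}(j−1)
p_1 = [5/6, 1/6]  (j = 0..1)
p_2 = [1/2, 17/36, 1/36]  (j = 0..2)
p_3 = [1/3, 19/36, 29/216, 1/216]  (j = 0..3)
p_4 = [0, 25/36, 59/216, 41/1296, 1/1296]  (j = 0..4)
E[N_4] = Σ j·p_4(j) = 1735/1296;  E[N_4²] = Σ j²·p_4(j) = 2701/1296
Var[N_4] = 2701/1296 − (1735/1296)² = 490271/1679616

490271/1679616


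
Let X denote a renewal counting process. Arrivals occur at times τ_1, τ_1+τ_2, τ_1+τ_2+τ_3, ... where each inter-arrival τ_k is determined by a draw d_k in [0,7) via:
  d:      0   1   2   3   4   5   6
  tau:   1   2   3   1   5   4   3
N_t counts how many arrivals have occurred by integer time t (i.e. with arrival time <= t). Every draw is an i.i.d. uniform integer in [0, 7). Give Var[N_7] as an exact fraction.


Inter-arrival values over d=0..6: [1, 2, 3, 1, 5, 4, 3]
Each d has probability 1/7, so the pmf of τ is: f(1) = 2/7, f(2) = 1/7, f(3) = 2/7, f(4) = 1/7, f(5) = 1/7
Let p_n(j) = P(N_n = j), with p_0 = [1]. Condition on τ_1: p_n(0) = P(τ > n), and for j >= 1, p_n(j) = Σ_{k<=n} f(k)·p_{n−k}(j−1)
p_1 = [5/7, 2/7]  (j = 0..1)
p_2 = [4/7, 17/49, 4/49]  (j = 0..2)
p_3 = [2/7, 27/49, 48/343, 8/343]  (j = 0..3)
p_4 = [1/7, 25/49, 99/343, 124/2401, 16/2401]  (j = 0..4)
p_5 = [0, 24/49, 125/343, 302/2401, 304/16807, 32/16807]  (j = 0..5)
p_6 = [0, 2/7, 158/343, 473/2401, 120/2401, 720/117649, 64/117649]  (j = 0..6)
p_7 = [0, 8/49, 146/343, 715/2401, 1552/16807, 2208/117649, 1664/823543, 128/823543]  (j = 0..7)
E[N_7] = Σ j·p_7(j) = 1963635/823543;  E[N_7²] = Σ j²·p_7(j) = 5413189/823543
Var[N_7] = 5413189/823543 − (1963635/823543)² = 602131495402/678223072849

602131495402/678223072849


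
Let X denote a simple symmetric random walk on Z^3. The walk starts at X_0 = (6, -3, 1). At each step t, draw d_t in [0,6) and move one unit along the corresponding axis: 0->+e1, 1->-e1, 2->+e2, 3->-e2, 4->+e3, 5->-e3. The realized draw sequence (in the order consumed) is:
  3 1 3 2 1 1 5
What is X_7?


t=0: X=(6, -3, 1), d=3 → -e2, X_1=(6, -4, 1)
t=1: X=(6, -4, 1), d=1 → -e1, X_2=(5, -4, 1)
t=2: X=(5, -4, 1), d=3 → -e2, X_3=(5, -5, 1)
t=3: X=(5, -5, 1), d=2 → +e2, X_4=(5, -4, 1)
t=4: X=(5, -4, 1), d=1 → -e1, X_5=(4, -4, 1)
t=5: X=(4, -4, 1), d=1 → -e1, X_6=(3, -4, 1)
t=6: X=(3, -4, 1), d=5 → -e3, X_7=(3, -4, 0)

(3, -4, 0)


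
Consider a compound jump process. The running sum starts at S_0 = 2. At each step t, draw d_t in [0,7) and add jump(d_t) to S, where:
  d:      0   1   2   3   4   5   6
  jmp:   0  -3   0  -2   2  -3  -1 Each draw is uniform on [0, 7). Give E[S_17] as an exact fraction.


Outcome values over d=0..6: [0, -3, 0, -2, 2, -3, -1]
Σy = -7, Σy² = 27, M = 7
μ = -7/7 = -1,  σ² = 27/7 − (-1)² = 20/7
E[S_17] = 2 + 17·(-1) = -15

-15


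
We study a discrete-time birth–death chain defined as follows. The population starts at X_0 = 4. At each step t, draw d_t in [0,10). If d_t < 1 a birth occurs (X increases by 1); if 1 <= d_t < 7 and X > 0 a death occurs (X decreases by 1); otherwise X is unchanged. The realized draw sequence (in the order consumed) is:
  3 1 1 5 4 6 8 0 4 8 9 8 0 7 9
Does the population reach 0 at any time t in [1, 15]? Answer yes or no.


yes

t=0: X=4, d=3 → death, X_1=3
t=1: X=3, d=1 → death, X_2=2
t=2: X=2, d=1 → death, X_3=1
t=3: X=1, d=5 → death, X_4=0
t=4: X=0, d=4 → hold, X_5=0
t=5: X=0, d=6 → hold, X_6=0
t=6: X=0, d=8 → hold, X_7=0
t=7: X=0, d=0 → birth, X_8=1
t=8: X=1, d=4 → death, X_9=0
t=9: X=0, d=8 → hold, X_10=0
t=10: X=0, d=9 → hold, X_11=0
t=11: X=0, d=8 → hold, X_12=0
t=12: X=0, d=0 → birth, X_13=1
t=13: X=1, d=7 → hold, X_14=1
t=14: X=1, d=9 → hold, X_15=1


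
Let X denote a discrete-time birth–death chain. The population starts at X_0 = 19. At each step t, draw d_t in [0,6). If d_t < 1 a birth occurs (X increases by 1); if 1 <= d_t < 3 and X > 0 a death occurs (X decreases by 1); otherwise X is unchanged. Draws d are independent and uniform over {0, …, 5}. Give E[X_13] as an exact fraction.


X can drop by at most 1 per step and X_0 = 19 > T = 13, so X_t >= 19 − t >= 6 > 0 for every t <= 13: the floor at 0 (the 'and X > 0' condition) never binds. Hence X_13 = X_0 + Σ_{t<13} Y_t with i.i.d. increments Y_t = y(d_t) ∈ {+1, −1, 0}.
Outcome values over d=0..5: [1, -1, -1, 0, 0, 0]
Σy = -1, Σy² = 3, M = 6
μ = -1/6 = -1/6,  σ² = 3/6 − (-1/6)² = 17/36
E[X_13] = 19 + 13·(-1/6) = 101/6

101/6


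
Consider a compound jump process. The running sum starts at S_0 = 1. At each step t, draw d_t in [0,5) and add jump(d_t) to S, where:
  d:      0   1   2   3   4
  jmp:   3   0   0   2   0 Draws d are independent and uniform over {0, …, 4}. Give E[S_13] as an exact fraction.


Outcome values over d=0..4: [3, 0, 0, 2, 0]
Σy = 5, Σy² = 13, M = 5
μ = 5/5 = 1,  σ² = 13/5 − (1)² = 8/5
E[S_13] = 1 + 13·(1) = 14

14


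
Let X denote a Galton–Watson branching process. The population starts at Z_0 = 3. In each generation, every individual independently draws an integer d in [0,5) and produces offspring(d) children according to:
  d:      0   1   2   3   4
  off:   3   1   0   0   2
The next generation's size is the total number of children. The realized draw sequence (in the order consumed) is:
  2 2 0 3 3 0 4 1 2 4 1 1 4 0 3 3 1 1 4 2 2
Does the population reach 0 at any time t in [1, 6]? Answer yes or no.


gen 0: Z_0=3, draws=[2, 2, 0], offspring=[0, 0, 3], Z_1=3
gen 1: Z_1=3, draws=[3, 3, 0], offspring=[0, 0, 3], Z_2=3
gen 2: Z_2=3, draws=[4, 1, 2], offspring=[2, 1, 0], Z_3=3
gen 3: Z_3=3, draws=[4, 1, 1], offspring=[2, 1, 1], Z_4=4
gen 4: Z_4=4, draws=[4, 0, 3, 3], offspring=[2, 3, 0, 0], Z_5=5
gen 5: Z_5=5, draws=[1, 1, 4, 2, 2], offspring=[1, 1, 2, 0, 0], Z_6=4

no


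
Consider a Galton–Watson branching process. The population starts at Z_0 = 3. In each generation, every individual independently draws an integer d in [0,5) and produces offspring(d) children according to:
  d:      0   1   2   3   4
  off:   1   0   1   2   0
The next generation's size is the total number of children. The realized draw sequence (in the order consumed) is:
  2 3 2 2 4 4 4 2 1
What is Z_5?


0

gen 0: Z_0=3, draws=[2, 3, 2], offspring=[1, 2, 1], Z_1=4
gen 1: Z_1=4, draws=[2, 4, 4, 4], offspring=[1, 0, 0, 0], Z_2=1
gen 2: Z_2=1, draws=[2], offspring=[1], Z_3=1
gen 3: Z_3=1, draws=[1], offspring=[0], Z_4=0
gen 4: Z_4=0, draws=[], offspring=[], Z_5=0


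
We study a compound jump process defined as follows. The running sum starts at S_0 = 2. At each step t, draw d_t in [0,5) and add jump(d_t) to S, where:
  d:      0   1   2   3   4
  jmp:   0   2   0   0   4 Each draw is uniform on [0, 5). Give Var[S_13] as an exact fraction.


Outcome values over d=0..4: [0, 2, 0, 0, 4]
Σy = 6, Σy² = 20, M = 5
μ = 6/5 = 6/5,  σ² = 20/5 − (6/5)² = 64/25
Independent increments: Var[S_13] = 13·σ² = 13·(64/25) = 832/25

832/25


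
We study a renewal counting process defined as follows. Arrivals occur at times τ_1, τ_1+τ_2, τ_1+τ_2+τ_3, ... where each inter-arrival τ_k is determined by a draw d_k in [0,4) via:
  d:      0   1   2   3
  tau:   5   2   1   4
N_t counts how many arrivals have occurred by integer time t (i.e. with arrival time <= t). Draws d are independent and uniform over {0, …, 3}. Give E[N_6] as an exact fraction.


Inter-arrival values over d=0..3: [5, 2, 1, 4]
Each d has probability 1/4, so the pmf of τ is: f(1) = 1/4, f(2) = 1/4, f(4) = 1/4, f(5) = 1/4
Renewal equation for m(n) = E[N_n]: condition on τ_1 = k (if k <= n, one arrival plus a fresh copy on the remaining n−k steps): m(n) = F(n) + Σ_{k<=n} f(k)·m(n−k), where F(n) = P(τ <= n) and m(0) = 0
m(1) = F(1) = 1/4
m(2) = F(2) + f(1)·m(1) = 1/2 + 1/4·1/4 = 9/16
m(3) = F(3) + f(1)·m(2) + f(2)·m(1) = 1/2 + 1/4·9/16 + 1/4·1/4 = 45/64
m(4) = F(4) + f(1)·m(3) + f(2)·m(2) = 3/4 + 1/4·45/64 + 1/4·9/16 = 273/256
m(5) = F(5) + f(1)·m(4) + f(2)·m(3) + f(4)·m(1) = 1 + 1/4·273/256 + 1/4·45/64 + 1/4·1/4 = 1541/1024
m(6) = F(6) + f(1)·m(5) + f(2)·m(4) + f(4)·m(2) + f(5)·m(1) = 1 + 1/4·1541/1024 + 1/4·273/256 + 1/4·9/16 + 1/4·1/4 = 7561/4096
E[N_6] = m(6) = 7561/4096

7561/4096


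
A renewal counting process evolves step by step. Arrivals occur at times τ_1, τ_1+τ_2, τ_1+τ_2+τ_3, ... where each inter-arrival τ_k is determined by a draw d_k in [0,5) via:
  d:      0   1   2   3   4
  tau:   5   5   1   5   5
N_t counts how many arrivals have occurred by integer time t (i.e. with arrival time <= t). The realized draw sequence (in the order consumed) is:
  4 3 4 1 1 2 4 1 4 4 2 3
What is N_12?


draw d_1=4: τ_1=5, arrival time A_1=5
draw d_2=3: τ_2=5, arrival time A_2=10
draw d_3=4: τ_3=5, arrival time A_3=15
draw d_4=1: τ_4=5, arrival time A_4=20
draw d_5=1: τ_5=5, arrival time A_5=25
draw d_6=2: τ_6=1, arrival time A_6=26
draw d_7=4: τ_7=5, arrival time A_7=31
draw d_8=1: τ_8=5, arrival time A_8=36
draw d_9=4: τ_9=5, arrival time A_9=41
draw d_10=4: τ_10=5, arrival time A_10=46
draw d_11=2: τ_11=1, arrival time A_11=47
draw d_12=3: τ_12=5, arrival time A_12=52
N_t over t=0..12: 0:0 1:0 2:0 3:0 4:0 5:1 6:1 7:1 8:1 9:1 10:2 11:2 12:2

2


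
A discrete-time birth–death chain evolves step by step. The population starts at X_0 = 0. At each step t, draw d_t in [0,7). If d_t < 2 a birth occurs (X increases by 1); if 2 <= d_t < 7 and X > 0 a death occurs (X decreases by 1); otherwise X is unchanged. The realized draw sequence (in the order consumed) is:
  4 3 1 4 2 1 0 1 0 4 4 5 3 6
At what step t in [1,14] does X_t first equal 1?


t=0: X=0, d=4 → hold, X_1=0
t=1: X=0, d=3 → hold, X_2=0
t=2: X=0, d=1 → birth, X_3=1
t=3: X=1, d=4 → death, X_4=0
t=4: X=0, d=2 → hold, X_5=0
t=5: X=0, d=1 → birth, X_6=1
t=6: X=1, d=0 → birth, X_7=2
t=7: X=2, d=1 → birth, X_8=3
t=8: X=3, d=0 → birth, X_9=4
t=9: X=4, d=4 → death, X_10=3
t=10: X=3, d=4 → death, X_11=2
t=11: X=2, d=5 → death, X_12=1
t=12: X=1, d=3 → death, X_13=0
t=13: X=0, d=6 → hold, X_14=0

3


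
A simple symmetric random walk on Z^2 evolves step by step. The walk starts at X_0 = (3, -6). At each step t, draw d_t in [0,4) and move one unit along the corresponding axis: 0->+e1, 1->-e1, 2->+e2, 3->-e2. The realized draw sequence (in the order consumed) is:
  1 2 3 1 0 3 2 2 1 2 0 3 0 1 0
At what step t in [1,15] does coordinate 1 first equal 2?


t=0: X=(3, -6), d=1 → -e1, X_1=(2, -6)
t=1: X=(2, -6), d=2 → +e2, X_2=(2, -5)
t=2: X=(2, -5), d=3 → -e2, X_3=(2, -6)
t=3: X=(2, -6), d=1 → -e1, X_4=(1, -6)
t=4: X=(1, -6), d=0 → +e1, X_5=(2, -6)
t=5: X=(2, -6), d=3 → -e2, X_6=(2, -7)
t=6: X=(2, -7), d=2 → +e2, X_7=(2, -6)
t=7: X=(2, -6), d=2 → +e2, X_8=(2, -5)
t=8: X=(2, -5), d=1 → -e1, X_9=(1, -5)
t=9: X=(1, -5), d=2 → +e2, X_10=(1, -4)
t=10: X=(1, -4), d=0 → +e1, X_11=(2, -4)
t=11: X=(2, -4), d=3 → -e2, X_12=(2, -5)
t=12: X=(2, -5), d=0 → +e1, X_13=(3, -5)
t=13: X=(3, -5), d=1 → -e1, X_14=(2, -5)
t=14: X=(2, -5), d=0 → +e1, X_15=(3, -5)

1


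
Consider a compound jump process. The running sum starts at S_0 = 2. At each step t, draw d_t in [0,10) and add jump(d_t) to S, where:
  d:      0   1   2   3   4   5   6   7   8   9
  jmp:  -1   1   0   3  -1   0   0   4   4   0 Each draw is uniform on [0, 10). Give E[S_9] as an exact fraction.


Outcome values over d=0..9: [-1, 1, 0, 3, -1, 0, 0, 4, 4, 0]
Σy = 10, Σy² = 44, M = 10
μ = 10/10 = 1,  σ² = 44/10 − (1)² = 17/5
E[S_9] = 2 + 9·(1) = 11

11


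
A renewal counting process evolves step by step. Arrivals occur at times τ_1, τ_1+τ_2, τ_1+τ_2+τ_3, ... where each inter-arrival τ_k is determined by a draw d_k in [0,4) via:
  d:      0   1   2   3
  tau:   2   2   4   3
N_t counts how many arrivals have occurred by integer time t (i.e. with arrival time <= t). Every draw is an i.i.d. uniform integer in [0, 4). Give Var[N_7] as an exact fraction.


Inter-arrival values over d=0..3: [2, 2, 4, 3]
Each d has probability 1/4, so the pmf of τ is: f(2) = 1/2, f(3) = 1/4, f(4) = 1/4
Let p_n(j) = P(N_n = j), with p_0 = [1]. Condition on τ_1: p_n(0) = P(τ > n), and for j >= 1, p_n(j) = Σ_{k<=n} f(k)·p_{n−k}(j−1)
p_1 = [1]  (j = 0)
p_2 = [1/2, 1/2]  (j = 0..1)
p_3 = [1/4, 3/4]  (j = 0..1)
p_4 = [0, 3/4, 1/4]  (j = 0..2)
p_5 = [0, 1/2, 1/2]  (j = 0..2)
p_6 = [0, 3/16, 11/16, 1/8]  (j = 0..3)
p_7 = [0, 1/16, 5/8, 5/16]  (j = 0..3)
E[N_7] = Σ j·p_7(j) = 9/4;  E[N_7²] = Σ j²·p_7(j) = 43/8
Var[N_7] = 43/8 − (9/4)² = 5/16

5/16


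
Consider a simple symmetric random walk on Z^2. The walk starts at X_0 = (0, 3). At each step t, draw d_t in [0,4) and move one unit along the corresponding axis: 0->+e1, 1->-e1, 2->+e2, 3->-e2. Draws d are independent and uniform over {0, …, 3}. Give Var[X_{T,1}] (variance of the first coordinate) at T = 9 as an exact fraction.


Outcome values over d=0..3: [1, -1, 0, 0]
Σy = 0, Σy² = 2, M = 4
μ = 0/4 = 0,  σ² = 2/4 − (0)² = 1/2
Independent increments: Var[X_9] = 9·σ² = 9·(1/2) = 9/2

9/2


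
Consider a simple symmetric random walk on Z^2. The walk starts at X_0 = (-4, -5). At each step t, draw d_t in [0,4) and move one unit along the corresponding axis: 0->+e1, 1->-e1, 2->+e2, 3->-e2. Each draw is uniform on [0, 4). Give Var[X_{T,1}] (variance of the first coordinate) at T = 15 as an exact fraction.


Outcome values over d=0..3: [1, -1, 0, 0]
Σy = 0, Σy² = 2, M = 4
μ = 0/4 = 0,  σ² = 2/4 − (0)² = 1/2
Independent increments: Var[X_15] = 15·σ² = 15·(1/2) = 15/2

15/2
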